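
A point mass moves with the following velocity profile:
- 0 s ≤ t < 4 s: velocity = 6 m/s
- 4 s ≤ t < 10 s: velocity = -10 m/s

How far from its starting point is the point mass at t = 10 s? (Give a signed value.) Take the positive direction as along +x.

Displacement is the signed area under the v-t curve.
0–4 s: 6 × 4 = 24 m
4–10 s: -10 × 6 = -60 m
Net displacement = -36 m

-36 m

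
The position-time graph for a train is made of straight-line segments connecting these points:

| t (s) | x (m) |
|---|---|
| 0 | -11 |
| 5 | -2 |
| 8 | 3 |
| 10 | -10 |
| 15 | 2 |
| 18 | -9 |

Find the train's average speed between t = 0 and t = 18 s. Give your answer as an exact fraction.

Average speed = (total path length)/(elapsed time); on a piecewise-linear x-t graph the path length is Σ|Δx|.
0–5 s: |Δx| = |-2 − -11| = 9 m
5–8 s: |Δx| = |3 − -2| = 5 m
8–10 s: |Δx| = |-10 − 3| = 13 m
10–15 s: |Δx| = |2 − -10| = 12 m
15–18 s: |Δx| = |-9 − 2| = 11 m
Total path = 50 m; average speed = 50/18 = 25/9 m/s.

25/9 m/s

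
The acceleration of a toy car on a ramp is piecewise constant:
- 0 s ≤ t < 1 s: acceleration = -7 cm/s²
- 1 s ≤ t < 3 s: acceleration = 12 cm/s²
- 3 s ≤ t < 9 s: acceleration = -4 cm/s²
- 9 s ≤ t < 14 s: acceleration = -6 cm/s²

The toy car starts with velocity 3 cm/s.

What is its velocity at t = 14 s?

Δv equals the area under the a-t graph; then v = v₀ + Δv.
0–1 s: -7 × 1 = -7 cm/s
1–3 s: 12 × 2 = 24 cm/s
3–9 s: -4 × 6 = -24 cm/s
9–14 s: -6 × 5 = -30 cm/s
Δv = -37 cm/s, so v(14) = 3 + (-37) = -34 cm/s.

-34 cm/s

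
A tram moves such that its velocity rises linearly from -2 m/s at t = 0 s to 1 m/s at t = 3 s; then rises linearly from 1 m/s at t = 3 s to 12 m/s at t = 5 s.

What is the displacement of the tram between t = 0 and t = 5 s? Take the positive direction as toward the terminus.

11.5 m

Displacement is the signed area under the v-t curve.
0–3 s: ½(-2 + 1)(3) = -1.5 m
3–5 s: ½(1 + 12)(2) = 13 m
Net displacement = 11.5 m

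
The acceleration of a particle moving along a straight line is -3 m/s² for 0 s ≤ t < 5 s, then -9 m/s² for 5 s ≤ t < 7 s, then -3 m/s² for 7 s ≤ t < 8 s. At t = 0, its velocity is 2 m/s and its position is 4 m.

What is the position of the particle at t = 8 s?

On each constant-a segment, Δv = aΔt and Δx = v₀Δt + ½aΔt²; chain segment to segment.
0–5 s: v starts 2 m/s; Δx = 2·5 + ½·-3·5² = -27.5 m; v ends -13 m/s.
5–7 s: v starts -13 m/s; Δx = -13·2 + ½·-9·2² = -44 m; v ends -31 m/s.
7–8 s: v starts -31 m/s; Δx = -31·1 + ½·-3·1² = -32.5 m; v ends -34 m/s.
x(8) = 4 + Σ Δx = -100 m.

-100 m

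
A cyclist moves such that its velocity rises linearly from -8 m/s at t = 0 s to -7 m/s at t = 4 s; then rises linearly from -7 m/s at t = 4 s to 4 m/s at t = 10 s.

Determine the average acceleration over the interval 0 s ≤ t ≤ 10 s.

1.2 m/s²

Average acceleration = Δv/Δt = (4 − -8)/(10 − 0) = 1.2 m/s².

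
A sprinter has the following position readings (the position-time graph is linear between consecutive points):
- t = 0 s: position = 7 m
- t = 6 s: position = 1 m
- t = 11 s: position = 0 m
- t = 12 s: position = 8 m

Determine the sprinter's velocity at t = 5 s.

Velocity is the slope of the x-t graph on 0–6 s: (1 − 7)/(6 − 0) = -1 m/s.

-1 m/s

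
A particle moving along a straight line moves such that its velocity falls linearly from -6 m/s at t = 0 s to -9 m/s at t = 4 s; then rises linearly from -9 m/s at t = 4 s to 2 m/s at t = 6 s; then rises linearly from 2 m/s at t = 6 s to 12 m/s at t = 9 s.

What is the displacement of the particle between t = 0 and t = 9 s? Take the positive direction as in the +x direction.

-16 m

Displacement is the signed area under the v-t curve.
0–4 s: ½(-6 + -9)(4) = -30 m
4–6 s: ½(-9 + 2)(2) = -7 m
6–9 s: ½(2 + 12)(3) = 21 m
Net displacement = -16 m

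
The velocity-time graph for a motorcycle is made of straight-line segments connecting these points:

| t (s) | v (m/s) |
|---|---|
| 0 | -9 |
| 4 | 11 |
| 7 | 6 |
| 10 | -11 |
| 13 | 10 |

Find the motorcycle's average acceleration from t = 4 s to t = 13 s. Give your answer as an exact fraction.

-1/9 m/s²

Average acceleration = Δv/Δt = (10 − 11)/(13 − 4) = -1/9 m/s².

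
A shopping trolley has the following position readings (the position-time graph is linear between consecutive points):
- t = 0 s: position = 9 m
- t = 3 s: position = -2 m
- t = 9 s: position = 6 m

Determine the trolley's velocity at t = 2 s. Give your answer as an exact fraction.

Velocity is the slope of the x-t graph on 0–3 s: (-2 − 9)/(3 − 0) = -11/3 m/s.

-11/3 m/s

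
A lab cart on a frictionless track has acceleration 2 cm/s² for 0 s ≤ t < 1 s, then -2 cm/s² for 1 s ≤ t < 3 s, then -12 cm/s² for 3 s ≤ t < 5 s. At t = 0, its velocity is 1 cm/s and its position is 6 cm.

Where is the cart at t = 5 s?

On each constant-a segment, Δv = aΔt and Δx = v₀Δt + ½aΔt²; chain segment to segment.
0–1 s: v starts 1 cm/s; Δx = 1·1 + ½·2·1² = 2 cm; v ends 3 cm/s.
1–3 s: v starts 3 cm/s; Δx = 3·2 + ½·-2·2² = 2 cm; v ends -1 cm/s.
3–5 s: v starts -1 cm/s; Δx = -1·2 + ½·-12·2² = -26 cm; v ends -25 cm/s.
x(5) = 6 + Σ Δx = -16 cm.

-16 cm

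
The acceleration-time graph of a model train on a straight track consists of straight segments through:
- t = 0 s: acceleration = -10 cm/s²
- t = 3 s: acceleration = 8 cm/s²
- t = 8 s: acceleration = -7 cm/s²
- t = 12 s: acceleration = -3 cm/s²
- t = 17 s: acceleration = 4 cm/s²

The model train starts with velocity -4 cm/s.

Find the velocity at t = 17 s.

Δv equals the area under the a-t graph; then v = v₀ + Δv.
0–3 s: ½(-10 + 8)(3) = -3 cm/s
3–8 s: ½(8 + -7)(5) = 2.5 cm/s
8–12 s: ½(-7 + -3)(4) = -20 cm/s
12–17 s: ½(-3 + 4)(5) = 2.5 cm/s
Δv = -18 cm/s, so v(17) = -4 + (-18) = -22 cm/s.

-22 cm/s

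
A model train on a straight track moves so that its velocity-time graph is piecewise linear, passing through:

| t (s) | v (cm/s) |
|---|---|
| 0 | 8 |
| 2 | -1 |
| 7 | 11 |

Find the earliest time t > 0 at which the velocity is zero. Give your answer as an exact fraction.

v changes sign on 0–2 s (from 8 to -1); the graph is linear there, so v = 0 at t = 0 + (-8)·(2 − 0)/(-1 − 8) = 16/9 s.

t = 16/9 s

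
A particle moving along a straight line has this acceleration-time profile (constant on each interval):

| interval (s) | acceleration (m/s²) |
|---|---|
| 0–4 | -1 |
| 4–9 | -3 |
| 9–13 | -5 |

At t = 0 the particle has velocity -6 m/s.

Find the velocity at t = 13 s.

-45 m/s

Δv equals the area under the a-t graph; then v = v₀ + Δv.
0–4 s: -1 × 4 = -4 m/s
4–9 s: -3 × 5 = -15 m/s
9–13 s: -5 × 4 = -20 m/s
Δv = -39 m/s, so v(13) = -6 + (-39) = -45 m/s.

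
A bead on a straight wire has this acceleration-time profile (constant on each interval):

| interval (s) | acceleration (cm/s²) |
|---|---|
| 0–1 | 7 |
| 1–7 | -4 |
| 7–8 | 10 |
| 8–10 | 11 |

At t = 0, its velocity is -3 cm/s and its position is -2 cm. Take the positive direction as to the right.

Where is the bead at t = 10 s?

-62.5 cm

On each constant-a segment, Δv = aΔt and Δx = v₀Δt + ½aΔt²; chain segment to segment.
0–1 s: v starts -3 cm/s; Δx = -3·1 + ½·7·1² = 0.5 cm; v ends 4 cm/s.
1–7 s: v starts 4 cm/s; Δx = 4·6 + ½·-4·6² = -48 cm; v ends -20 cm/s.
7–8 s: v starts -20 cm/s; Δx = -20·1 + ½·10·1² = -15 cm; v ends -10 cm/s.
8–10 s: v starts -10 cm/s; Δx = -10·2 + ½·11·2² = 2 cm; v ends 12 cm/s.
x(10) = -2 + Σ Δx = -62.5 cm.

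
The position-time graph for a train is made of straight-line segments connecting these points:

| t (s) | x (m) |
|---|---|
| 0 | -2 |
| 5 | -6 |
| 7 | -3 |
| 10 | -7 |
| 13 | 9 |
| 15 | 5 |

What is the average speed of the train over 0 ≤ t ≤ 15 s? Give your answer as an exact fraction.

31/15 m/s

Average speed = (total path length)/(elapsed time); on a piecewise-linear x-t graph the path length is Σ|Δx|.
0–5 s: |Δx| = |-6 − -2| = 4 m
5–7 s: |Δx| = |-3 − -6| = 3 m
7–10 s: |Δx| = |-7 − -3| = 4 m
10–13 s: |Δx| = |9 − -7| = 16 m
13–15 s: |Δx| = |5 − 9| = 4 m
Total path = 31 m; average speed = 31/15 = 31/15 m/s.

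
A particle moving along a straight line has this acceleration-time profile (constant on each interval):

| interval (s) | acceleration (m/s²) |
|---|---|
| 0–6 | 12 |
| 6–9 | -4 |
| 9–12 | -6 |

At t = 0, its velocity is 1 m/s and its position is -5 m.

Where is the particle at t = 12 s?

On each constant-a segment, Δv = aΔt and Δx = v₀Δt + ½aΔt²; chain segment to segment.
0–6 s: v starts 1 m/s; Δx = 1·6 + ½·12·6² = 222 m; v ends 73 m/s.
6–9 s: v starts 73 m/s; Δx = 73·3 + ½·-4·3² = 201 m; v ends 61 m/s.
9–12 s: v starts 61 m/s; Δx = 61·3 + ½·-6·3² = 156 m; v ends 43 m/s.
x(12) = -5 + Σ Δx = 574 m.

574 m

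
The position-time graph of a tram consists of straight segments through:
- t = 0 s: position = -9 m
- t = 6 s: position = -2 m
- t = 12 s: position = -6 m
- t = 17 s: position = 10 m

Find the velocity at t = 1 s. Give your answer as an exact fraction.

7/6 m/s

Velocity is the slope of the x-t graph on 0–6 s: (-2 − -9)/(6 − 0) = 7/6 m/s.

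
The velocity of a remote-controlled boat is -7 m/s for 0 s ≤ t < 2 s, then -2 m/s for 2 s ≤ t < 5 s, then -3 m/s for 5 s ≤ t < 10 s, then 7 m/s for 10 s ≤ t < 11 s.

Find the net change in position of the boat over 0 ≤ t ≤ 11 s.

-28 m

Net displacement equals the area under the velocity-time graph (areas below the axis count negative).
0–2 s: -7 × 2 = -14 m
2–5 s: -2 × 3 = -6 m
5–10 s: -3 × 5 = -15 m
10–11 s: 7 × 1 = 7 m
Net displacement = -28 m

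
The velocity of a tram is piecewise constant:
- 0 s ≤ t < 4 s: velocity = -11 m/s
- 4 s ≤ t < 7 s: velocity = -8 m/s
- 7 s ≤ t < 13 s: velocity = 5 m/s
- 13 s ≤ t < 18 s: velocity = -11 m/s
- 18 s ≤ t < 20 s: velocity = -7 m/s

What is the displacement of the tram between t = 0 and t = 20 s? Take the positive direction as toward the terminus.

Displacement is the signed area under the v-t curve.
0–4 s: -11 × 4 = -44 m
4–7 s: -8 × 3 = -24 m
7–13 s: 5 × 6 = 30 m
13–18 s: -11 × 5 = -55 m
18–20 s: -7 × 2 = -14 m
Net displacement = -107 m

-107 m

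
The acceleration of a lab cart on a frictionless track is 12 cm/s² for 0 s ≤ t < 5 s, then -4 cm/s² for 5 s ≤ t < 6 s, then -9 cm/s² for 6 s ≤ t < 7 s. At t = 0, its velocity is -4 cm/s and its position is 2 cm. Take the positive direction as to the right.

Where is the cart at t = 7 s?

On each constant-a segment, Δv = aΔt and Δx = v₀Δt + ½aΔt²; chain segment to segment.
0–5 s: v starts -4 cm/s; Δx = -4·5 + ½·12·5² = 130 cm; v ends 56 cm/s.
5–6 s: v starts 56 cm/s; Δx = 56·1 + ½·-4·1² = 54 cm; v ends 52 cm/s.
6–7 s: v starts 52 cm/s; Δx = 52·1 + ½·-9·1² = 47.5 cm; v ends 43 cm/s.
x(7) = 2 + Σ Δx = 233.5 cm.

233.5 cm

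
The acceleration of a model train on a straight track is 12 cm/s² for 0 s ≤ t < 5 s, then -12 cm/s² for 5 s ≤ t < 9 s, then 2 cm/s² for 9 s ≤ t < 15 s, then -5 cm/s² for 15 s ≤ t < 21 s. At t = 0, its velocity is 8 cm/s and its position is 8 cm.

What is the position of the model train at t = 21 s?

632 cm

On each constant-a segment, Δv = aΔt and Δx = v₀Δt + ½aΔt²; chain segment to segment.
0–5 s: v starts 8 cm/s; Δx = 8·5 + ½·12·5² = 190 cm; v ends 68 cm/s.
5–9 s: v starts 68 cm/s; Δx = 68·4 + ½·-12·4² = 176 cm; v ends 20 cm/s.
9–15 s: v starts 20 cm/s; Δx = 20·6 + ½·2·6² = 156 cm; v ends 32 cm/s.
15–21 s: v starts 32 cm/s; Δx = 32·6 + ½·-5·6² = 102 cm; v ends 2 cm/s.
x(21) = 8 + Σ Δx = 632 cm.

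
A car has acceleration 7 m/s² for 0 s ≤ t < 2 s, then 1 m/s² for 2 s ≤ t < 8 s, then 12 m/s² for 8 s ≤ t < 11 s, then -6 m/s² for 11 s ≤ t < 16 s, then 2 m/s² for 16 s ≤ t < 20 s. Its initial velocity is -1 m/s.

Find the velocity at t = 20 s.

Δv equals the area under the a-t graph; then v = v₀ + Δv.
0–2 s: 7 × 2 = 14 m/s
2–8 s: 1 × 6 = 6 m/s
8–11 s: 12 × 3 = 36 m/s
11–16 s: -6 × 5 = -30 m/s
16–20 s: 2 × 4 = 8 m/s
Δv = 34 m/s, so v(20) = -1 + (34) = 33 m/s.

33 m/s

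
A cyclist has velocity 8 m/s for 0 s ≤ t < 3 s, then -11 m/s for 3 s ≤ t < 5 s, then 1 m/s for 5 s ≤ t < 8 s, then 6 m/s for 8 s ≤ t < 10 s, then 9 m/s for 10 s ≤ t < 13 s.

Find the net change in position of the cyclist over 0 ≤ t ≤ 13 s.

Net displacement equals the area under the velocity-time graph (areas below the axis count negative).
0–3 s: 8 × 3 = 24 m
3–5 s: -11 × 2 = -22 m
5–8 s: 1 × 3 = 3 m
8–10 s: 6 × 2 = 12 m
10–13 s: 9 × 3 = 27 m
Net displacement = 44 m

44 m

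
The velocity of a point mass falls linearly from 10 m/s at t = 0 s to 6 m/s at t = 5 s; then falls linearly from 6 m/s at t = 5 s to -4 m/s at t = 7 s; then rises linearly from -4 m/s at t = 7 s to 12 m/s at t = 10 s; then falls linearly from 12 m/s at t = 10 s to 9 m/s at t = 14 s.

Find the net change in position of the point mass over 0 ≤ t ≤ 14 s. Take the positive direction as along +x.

96 m

Net displacement equals the area under the velocity-time graph (areas below the axis count negative).
0–5 s: ½(10 + 6)(5) = 40 m
5–7 s: ½(6 + -4)(2) = 2 m
7–10 s: ½(-4 + 12)(3) = 12 m
10–14 s: ½(12 + 9)(4) = 42 m
Net displacement = 96 m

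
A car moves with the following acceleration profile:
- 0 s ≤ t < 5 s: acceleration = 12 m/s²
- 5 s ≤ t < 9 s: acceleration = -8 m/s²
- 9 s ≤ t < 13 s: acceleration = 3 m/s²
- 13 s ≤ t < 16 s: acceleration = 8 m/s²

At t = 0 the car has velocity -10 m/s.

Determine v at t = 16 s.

54 m/s

Δv equals the area under the a-t graph; then v = v₀ + Δv.
0–5 s: 12 × 5 = 60 m/s
5–9 s: -8 × 4 = -32 m/s
9–13 s: 3 × 4 = 12 m/s
13–16 s: 8 × 3 = 24 m/s
Δv = 64 m/s, so v(16) = -10 + (64) = 54 m/s.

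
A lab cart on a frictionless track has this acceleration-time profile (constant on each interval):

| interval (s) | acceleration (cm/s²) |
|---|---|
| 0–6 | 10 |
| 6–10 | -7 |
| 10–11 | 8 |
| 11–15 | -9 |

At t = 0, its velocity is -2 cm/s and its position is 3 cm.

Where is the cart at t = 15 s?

461 cm

On each constant-a segment, Δv = aΔt and Δx = v₀Δt + ½aΔt²; chain segment to segment.
0–6 s: v starts -2 cm/s; Δx = -2·6 + ½·10·6² = 168 cm; v ends 58 cm/s.
6–10 s: v starts 58 cm/s; Δx = 58·4 + ½·-7·4² = 176 cm; v ends 30 cm/s.
10–11 s: v starts 30 cm/s; Δx = 30·1 + ½·8·1² = 34 cm; v ends 38 cm/s.
11–15 s: v starts 38 cm/s; Δx = 38·4 + ½·-9·4² = 80 cm; v ends 2 cm/s.
x(15) = 3 + Σ Δx = 461 cm.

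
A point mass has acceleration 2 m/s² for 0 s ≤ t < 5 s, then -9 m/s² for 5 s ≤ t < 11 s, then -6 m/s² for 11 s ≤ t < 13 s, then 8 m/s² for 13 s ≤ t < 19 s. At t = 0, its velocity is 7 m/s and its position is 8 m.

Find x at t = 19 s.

On each constant-a segment, Δv = aΔt and Δx = v₀Δt + ½aΔt²; chain segment to segment.
0–5 s: v starts 7 m/s; Δx = 7·5 + ½·2·5² = 60 m; v ends 17 m/s.
5–11 s: v starts 17 m/s; Δx = 17·6 + ½·-9·6² = -60 m; v ends -37 m/s.
11–13 s: v starts -37 m/s; Δx = -37·2 + ½·-6·2² = -86 m; v ends -49 m/s.
13–19 s: v starts -49 m/s; Δx = -49·6 + ½·8·6² = -150 m; v ends -1 m/s.
x(19) = 8 + Σ Δx = -228 m.

-228 m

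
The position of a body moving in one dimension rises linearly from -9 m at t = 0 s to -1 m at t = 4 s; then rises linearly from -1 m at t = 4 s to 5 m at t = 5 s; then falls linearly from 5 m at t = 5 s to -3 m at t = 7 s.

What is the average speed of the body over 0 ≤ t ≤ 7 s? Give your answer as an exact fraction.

22/7 m/s

Average speed = (total path length)/(elapsed time); on a piecewise-linear x-t graph the path length is Σ|Δx|.
0–4 s: |Δx| = |-1 − -9| = 8 m
4–5 s: |Δx| = |5 − -1| = 6 m
5–7 s: |Δx| = |-3 − 5| = 8 m
Total path = 22 m; average speed = 22/7 = 22/7 m/s.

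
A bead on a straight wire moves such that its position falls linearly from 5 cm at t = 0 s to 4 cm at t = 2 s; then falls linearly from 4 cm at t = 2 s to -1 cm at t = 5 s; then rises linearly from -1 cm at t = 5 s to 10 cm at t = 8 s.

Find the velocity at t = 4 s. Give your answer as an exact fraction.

Velocity is the slope of the x-t graph on 2–5 s: (-1 − 4)/(5 − 2) = -5/3 cm/s.

-5/3 cm/s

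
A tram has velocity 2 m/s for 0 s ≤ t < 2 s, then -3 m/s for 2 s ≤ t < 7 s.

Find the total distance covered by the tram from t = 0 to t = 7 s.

Distance (not displacement) is the total path length: add the absolute areas under v-t.
0–2 s: |2| × 2 = 4 m
2–7 s: |-3| × 5 = 15 m
Total distance = 19 m

19 m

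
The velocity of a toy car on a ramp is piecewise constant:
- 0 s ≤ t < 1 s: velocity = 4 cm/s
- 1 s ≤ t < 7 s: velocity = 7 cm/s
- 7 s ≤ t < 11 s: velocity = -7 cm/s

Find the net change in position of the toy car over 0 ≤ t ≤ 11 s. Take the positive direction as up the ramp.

18 cm

Displacement is the signed area under the v-t curve.
0–1 s: 4 × 1 = 4 cm
1–7 s: 7 × 6 = 42 cm
7–11 s: -7 × 4 = -28 cm
Net displacement = 18 cm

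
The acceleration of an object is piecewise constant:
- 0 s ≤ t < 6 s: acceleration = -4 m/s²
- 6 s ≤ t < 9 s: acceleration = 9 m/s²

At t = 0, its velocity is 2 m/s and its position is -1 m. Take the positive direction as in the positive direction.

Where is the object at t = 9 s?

-86.5 m

On each constant-a segment, Δv = aΔt and Δx = v₀Δt + ½aΔt²; chain segment to segment.
0–6 s: v starts 2 m/s; Δx = 2·6 + ½·-4·6² = -60 m; v ends -22 m/s.
6–9 s: v starts -22 m/s; Δx = -22·3 + ½·9·3² = -25.5 m; v ends 5 m/s.
x(9) = -1 + Σ Δx = -86.5 m.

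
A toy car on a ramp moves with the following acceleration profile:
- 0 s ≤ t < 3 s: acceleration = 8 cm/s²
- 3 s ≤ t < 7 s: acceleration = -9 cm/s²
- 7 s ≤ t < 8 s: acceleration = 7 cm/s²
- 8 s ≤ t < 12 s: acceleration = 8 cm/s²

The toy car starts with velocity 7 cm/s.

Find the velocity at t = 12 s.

Δv equals the area under the a-t graph; then v = v₀ + Δv.
0–3 s: 8 × 3 = 24 cm/s
3–7 s: -9 × 4 = -36 cm/s
7–8 s: 7 × 1 = 7 cm/s
8–12 s: 8 × 4 = 32 cm/s
Δv = 27 cm/s, so v(12) = 7 + (27) = 34 cm/s.

34 cm/s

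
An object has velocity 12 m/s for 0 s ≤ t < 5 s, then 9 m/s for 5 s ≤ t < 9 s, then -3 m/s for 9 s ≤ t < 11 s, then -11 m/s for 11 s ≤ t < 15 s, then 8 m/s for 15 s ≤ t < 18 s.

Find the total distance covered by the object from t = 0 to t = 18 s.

170 m

Distance (not displacement) is the total path length: add the absolute areas under v-t.
0–5 s: |12| × 5 = 60 m
5–9 s: |9| × 4 = 36 m
9–11 s: |-3| × 2 = 6 m
11–15 s: |-11| × 4 = 44 m
15–18 s: |8| × 3 = 24 m
Total distance = 170 m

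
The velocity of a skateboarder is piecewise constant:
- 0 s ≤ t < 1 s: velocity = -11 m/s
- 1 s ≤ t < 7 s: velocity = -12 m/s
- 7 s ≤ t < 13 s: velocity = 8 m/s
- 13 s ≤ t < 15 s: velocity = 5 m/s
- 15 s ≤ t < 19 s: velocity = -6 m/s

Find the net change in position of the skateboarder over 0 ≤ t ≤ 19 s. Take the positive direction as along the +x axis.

Net displacement equals the area under the velocity-time graph (areas below the axis count negative).
0–1 s: -11 × 1 = -11 m
1–7 s: -12 × 6 = -72 m
7–13 s: 8 × 6 = 48 m
13–15 s: 5 × 2 = 10 m
15–19 s: -6 × 4 = -24 m
Net displacement = -49 m

-49 m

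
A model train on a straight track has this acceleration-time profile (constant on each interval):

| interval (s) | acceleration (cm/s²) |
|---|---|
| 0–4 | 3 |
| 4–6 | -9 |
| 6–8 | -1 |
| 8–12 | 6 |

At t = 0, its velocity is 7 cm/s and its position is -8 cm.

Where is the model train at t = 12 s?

On each constant-a segment, Δv = aΔt and Δx = v₀Δt + ½aΔt²; chain segment to segment.
0–4 s: v starts 7 cm/s; Δx = 7·4 + ½·3·4² = 52 cm; v ends 19 cm/s.
4–6 s: v starts 19 cm/s; Δx = 19·2 + ½·-9·2² = 20 cm; v ends 1 cm/s.
6–8 s: v starts 1 cm/s; Δx = 1·2 + ½·-1·2² = 0 cm; v ends -1 cm/s.
8–12 s: v starts -1 cm/s; Δx = -1·4 + ½·6·4² = 44 cm; v ends 23 cm/s.
x(12) = -8 + Σ Δx = 108 cm.

108 cm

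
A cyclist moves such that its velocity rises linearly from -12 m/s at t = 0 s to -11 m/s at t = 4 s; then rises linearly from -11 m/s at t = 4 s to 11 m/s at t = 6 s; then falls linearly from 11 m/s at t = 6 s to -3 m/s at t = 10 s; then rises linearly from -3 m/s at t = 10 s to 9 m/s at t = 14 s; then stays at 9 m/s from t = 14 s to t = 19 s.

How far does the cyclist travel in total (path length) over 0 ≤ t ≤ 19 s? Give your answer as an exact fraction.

949/7 m

Total distance travelled is ∫|v| dt — sum the magnitudes of each area piece.
0–4 s: |½(-12 + -11)(4)| = 46 m
4–6 s: v = 0 at t = 5 s; triangle areas 5.5 + 5.5 = 11 m
6–10 s: v = 0 at t = 64/7 s; triangle areas 121/7 + 9/7 = 130/7 m
10–14 s: v = 0 at t = 11 s; triangle areas 1.5 + 13.5 = 15 m
14–19 s: |9| × 5 = 45 m
Total distance = 949/7 m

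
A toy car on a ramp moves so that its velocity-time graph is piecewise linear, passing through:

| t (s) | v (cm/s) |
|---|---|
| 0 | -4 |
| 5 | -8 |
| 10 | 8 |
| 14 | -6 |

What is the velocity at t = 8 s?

On 5–10 s the graph is linear from -8 to 8 cm/s: v(8) = -8 + (8 − -8)·(8 − 5)/(10 − 5) = 1.6 cm/s.

1.6 cm/s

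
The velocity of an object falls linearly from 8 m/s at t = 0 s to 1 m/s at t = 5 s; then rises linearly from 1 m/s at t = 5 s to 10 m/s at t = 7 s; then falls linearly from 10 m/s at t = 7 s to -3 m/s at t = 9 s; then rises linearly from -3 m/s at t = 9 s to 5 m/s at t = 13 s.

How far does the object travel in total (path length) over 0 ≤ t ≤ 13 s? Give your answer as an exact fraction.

Total distance travelled is ∫|v| dt — sum the magnitudes of each area piece.
0–5 s: |½(8 + 1)(5)| = 22.5 m
5–7 s: |½(1 + 10)(2)| = 11 m
7–9 s: v = 0 at t = 111/13 s; triangle areas 100/13 + 9/13 = 109/13 m
9–13 s: v = 0 at t = 10.5 s; triangle areas 2.25 + 6.25 = 8.5 m
Total distance = 655/13 m

655/13 m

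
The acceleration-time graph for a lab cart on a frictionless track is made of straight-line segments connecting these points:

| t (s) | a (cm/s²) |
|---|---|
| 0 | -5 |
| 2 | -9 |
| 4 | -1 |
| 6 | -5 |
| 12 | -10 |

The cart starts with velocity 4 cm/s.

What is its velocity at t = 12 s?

Δv equals the area under the a-t graph; then v = v₀ + Δv.
0–2 s: ½(-5 + -9)(2) = -14 cm/s
2–4 s: ½(-9 + -1)(2) = -10 cm/s
4–6 s: ½(-1 + -5)(2) = -6 cm/s
6–12 s: ½(-5 + -10)(6) = -45 cm/s
Δv = -75 cm/s, so v(12) = 4 + (-75) = -71 cm/s.

-71 cm/s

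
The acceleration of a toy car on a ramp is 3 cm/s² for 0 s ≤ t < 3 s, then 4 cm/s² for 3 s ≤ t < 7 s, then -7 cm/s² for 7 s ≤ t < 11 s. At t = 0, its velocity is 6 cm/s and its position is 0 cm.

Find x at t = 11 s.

191.5 cm

On each constant-a segment, Δv = aΔt and Δx = v₀Δt + ½aΔt²; chain segment to segment.
0–3 s: v starts 6 cm/s; Δx = 6·3 + ½·3·3² = 31.5 cm; v ends 15 cm/s.
3–7 s: v starts 15 cm/s; Δx = 15·4 + ½·4·4² = 92 cm; v ends 31 cm/s.
7–11 s: v starts 31 cm/s; Δx = 31·4 + ½·-7·4² = 68 cm; v ends 3 cm/s.
x(11) = 0 + Σ Δx = 191.5 cm.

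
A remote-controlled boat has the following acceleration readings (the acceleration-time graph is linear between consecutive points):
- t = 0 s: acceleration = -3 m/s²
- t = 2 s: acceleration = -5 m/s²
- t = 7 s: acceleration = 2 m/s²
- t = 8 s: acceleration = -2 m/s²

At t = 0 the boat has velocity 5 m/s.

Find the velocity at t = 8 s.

-10.5 m/s

Δv equals the area under the a-t graph; then v = v₀ + Δv.
0–2 s: ½(-3 + -5)(2) = -8 m/s
2–7 s: ½(-5 + 2)(5) = -7.5 m/s
7–8 s: ½(2 + -2)(1) = 0 m/s
Δv = -15.5 m/s, so v(8) = 5 + (-15.5) = -10.5 m/s.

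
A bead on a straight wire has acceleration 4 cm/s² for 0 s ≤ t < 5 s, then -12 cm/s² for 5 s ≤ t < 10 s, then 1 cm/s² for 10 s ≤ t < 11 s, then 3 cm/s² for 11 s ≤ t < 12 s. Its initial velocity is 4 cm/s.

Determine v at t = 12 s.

Δv equals the area under the a-t graph; then v = v₀ + Δv.
0–5 s: 4 × 5 = 20 cm/s
5–10 s: -12 × 5 = -60 cm/s
10–11 s: 1 × 1 = 1 cm/s
11–12 s: 3 × 1 = 3 cm/s
Δv = -36 cm/s, so v(12) = 4 + (-36) = -32 cm/s.

-32 cm/s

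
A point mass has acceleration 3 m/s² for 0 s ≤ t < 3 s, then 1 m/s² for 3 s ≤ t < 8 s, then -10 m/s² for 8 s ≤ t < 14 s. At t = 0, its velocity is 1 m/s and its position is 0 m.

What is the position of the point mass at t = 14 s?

On each constant-a segment, Δv = aΔt and Δx = v₀Δt + ½aΔt²; chain segment to segment.
0–3 s: v starts 1 m/s; Δx = 1·3 + ½·3·3² = 16.5 m; v ends 10 m/s.
3–8 s: v starts 10 m/s; Δx = 10·5 + ½·1·5² = 62.5 m; v ends 15 m/s.
8–14 s: v starts 15 m/s; Δx = 15·6 + ½·-10·6² = -90 m; v ends -45 m/s.
x(14) = 0 + Σ Δx = -11 m.

-11 m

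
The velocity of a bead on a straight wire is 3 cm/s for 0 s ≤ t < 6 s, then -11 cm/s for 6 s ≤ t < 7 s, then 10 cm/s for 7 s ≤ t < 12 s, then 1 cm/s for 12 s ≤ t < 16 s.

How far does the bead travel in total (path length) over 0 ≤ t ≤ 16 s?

83 cm

Distance (not displacement) is the total path length: add the absolute areas under v-t.
0–6 s: |3| × 6 = 18 cm
6–7 s: |-11| × 1 = 11 cm
7–12 s: |10| × 5 = 50 cm
12–16 s: |1| × 4 = 4 cm
Total distance = 83 cm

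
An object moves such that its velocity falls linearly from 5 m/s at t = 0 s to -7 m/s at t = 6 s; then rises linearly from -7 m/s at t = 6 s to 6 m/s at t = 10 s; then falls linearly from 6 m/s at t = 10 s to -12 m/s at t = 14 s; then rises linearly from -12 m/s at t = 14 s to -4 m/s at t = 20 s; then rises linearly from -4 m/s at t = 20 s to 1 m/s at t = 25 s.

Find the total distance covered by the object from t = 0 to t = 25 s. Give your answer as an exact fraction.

Total distance travelled is ∫|v| dt — sum the magnitudes of each area piece.
0–6 s: v = 0 at t = 2.5 s; triangle areas 6.25 + 12.25 = 18.5 m
6–10 s: v = 0 at t = 106/13 s; triangle areas 98/13 + 72/13 = 170/13 m
10–14 s: v = 0 at t = 34/3 s; triangle areas 4 + 16 = 20 m
14–20 s: |½(-12 + -4)(6)| = 48 m
20–25 s: v = 0 at t = 24 s; triangle areas 8 + 0.5 = 8.5 m
Total distance = 1405/13 m

1405/13 m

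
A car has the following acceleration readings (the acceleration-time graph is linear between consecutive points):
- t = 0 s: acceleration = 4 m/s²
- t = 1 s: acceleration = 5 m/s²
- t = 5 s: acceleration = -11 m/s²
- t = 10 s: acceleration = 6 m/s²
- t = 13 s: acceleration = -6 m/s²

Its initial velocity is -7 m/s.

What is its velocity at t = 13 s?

Δv equals the area under the a-t graph; then v = v₀ + Δv.
0–1 s: ½(4 + 5)(1) = 4.5 m/s
1–5 s: ½(5 + -11)(4) = -12 m/s
5–10 s: ½(-11 + 6)(5) = -12.5 m/s
10–13 s: ½(6 + -6)(3) = 0 m/s
Δv = -20 m/s, so v(13) = -7 + (-20) = -27 m/s.

-27 m/s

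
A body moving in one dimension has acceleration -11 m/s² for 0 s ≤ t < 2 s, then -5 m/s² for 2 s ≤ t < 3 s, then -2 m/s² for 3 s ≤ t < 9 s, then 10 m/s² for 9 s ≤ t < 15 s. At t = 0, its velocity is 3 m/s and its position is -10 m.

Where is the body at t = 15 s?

-263.5 m

On each constant-a segment, Δv = aΔt and Δx = v₀Δt + ½aΔt²; chain segment to segment.
0–2 s: v starts 3 m/s; Δx = 3·2 + ½·-11·2² = -16 m; v ends -19 m/s.
2–3 s: v starts -19 m/s; Δx = -19·1 + ½·-5·1² = -21.5 m; v ends -24 m/s.
3–9 s: v starts -24 m/s; Δx = -24·6 + ½·-2·6² = -180 m; v ends -36 m/s.
9–15 s: v starts -36 m/s; Δx = -36·6 + ½·10·6² = -36 m; v ends 24 m/s.
x(15) = -10 + Σ Δx = -263.5 m.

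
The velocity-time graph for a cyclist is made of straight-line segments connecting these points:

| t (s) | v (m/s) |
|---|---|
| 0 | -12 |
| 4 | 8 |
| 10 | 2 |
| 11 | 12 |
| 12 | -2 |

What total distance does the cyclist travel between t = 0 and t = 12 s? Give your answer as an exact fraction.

2208/35 m

Total distance travelled is ∫|v| dt — sum the magnitudes of each area piece.
0–4 s: v = 0 at t = 2.4 s; triangle areas 14.4 + 6.4 = 20.8 m
4–10 s: |½(8 + 2)(6)| = 30 m
10–11 s: |½(2 + 12)(1)| = 7 m
11–12 s: v = 0 at t = 83/7 s; triangle areas 36/7 + 1/7 = 37/7 m
Total distance = 2208/35 m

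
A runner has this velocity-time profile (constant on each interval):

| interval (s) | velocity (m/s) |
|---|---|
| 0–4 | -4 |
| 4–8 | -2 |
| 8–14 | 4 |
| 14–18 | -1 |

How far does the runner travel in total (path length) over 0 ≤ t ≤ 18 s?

Distance (not displacement) is the total path length: add the absolute areas under v-t.
0–4 s: |-4| × 4 = 16 m
4–8 s: |-2| × 4 = 8 m
8–14 s: |4| × 6 = 24 m
14–18 s: |-1| × 4 = 4 m
Total distance = 52 m

52 m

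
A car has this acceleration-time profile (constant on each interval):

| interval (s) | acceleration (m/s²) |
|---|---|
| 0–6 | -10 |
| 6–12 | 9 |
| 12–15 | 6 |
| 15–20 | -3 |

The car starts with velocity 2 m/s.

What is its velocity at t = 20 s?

Δv equals the area under the a-t graph; then v = v₀ + Δv.
0–6 s: -10 × 6 = -60 m/s
6–12 s: 9 × 6 = 54 m/s
12–15 s: 6 × 3 = 18 m/s
15–20 s: -3 × 5 = -15 m/s
Δv = -3 m/s, so v(20) = 2 + (-3) = -1 m/s.

-1 m/s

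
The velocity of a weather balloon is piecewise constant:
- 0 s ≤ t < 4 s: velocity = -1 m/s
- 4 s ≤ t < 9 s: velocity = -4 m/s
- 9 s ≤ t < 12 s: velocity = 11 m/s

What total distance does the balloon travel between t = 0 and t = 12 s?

57 m

Distance (not displacement) is the total path length: add the absolute areas under v-t.
0–4 s: |-1| × 4 = 4 m
4–9 s: |-4| × 5 = 20 m
9–12 s: |11| × 3 = 33 m
Total distance = 57 m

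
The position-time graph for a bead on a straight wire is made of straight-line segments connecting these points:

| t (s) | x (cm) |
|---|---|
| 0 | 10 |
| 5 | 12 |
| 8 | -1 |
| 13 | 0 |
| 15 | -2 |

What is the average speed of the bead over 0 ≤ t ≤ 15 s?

Average speed = (total path length)/(elapsed time); on a piecewise-linear x-t graph the path length is Σ|Δx|.
0–5 s: |Δx| = |12 − 10| = 2 cm
5–8 s: |Δx| = |-1 − 12| = 13 cm
8–13 s: |Δx| = |0 − -1| = 1 cm
13–15 s: |Δx| = |-2 − 0| = 2 cm
Total path = 18 cm; average speed = 18/15 = 1.2 cm/s.

1.2 cm/s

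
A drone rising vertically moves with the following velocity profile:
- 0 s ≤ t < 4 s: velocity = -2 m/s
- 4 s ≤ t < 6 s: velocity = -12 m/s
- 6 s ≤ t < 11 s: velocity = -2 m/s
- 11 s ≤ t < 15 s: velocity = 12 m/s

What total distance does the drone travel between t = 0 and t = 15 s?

90 m

Distance (not displacement) is the total path length: add the absolute areas under v-t.
0–4 s: |-2| × 4 = 8 m
4–6 s: |-12| × 2 = 24 m
6–11 s: |-2| × 5 = 10 m
11–15 s: |12| × 4 = 48 m
Total distance = 90 m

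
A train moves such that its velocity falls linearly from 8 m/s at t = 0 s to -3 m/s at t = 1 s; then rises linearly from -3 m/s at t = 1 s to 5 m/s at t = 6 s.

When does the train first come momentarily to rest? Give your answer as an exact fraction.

t = 8/11 s

v changes sign on 0–1 s (from 8 to -3); the graph is linear there, so v = 0 at t = 0 + (-8)·(1 − 0)/(-3 − 8) = 8/11 s.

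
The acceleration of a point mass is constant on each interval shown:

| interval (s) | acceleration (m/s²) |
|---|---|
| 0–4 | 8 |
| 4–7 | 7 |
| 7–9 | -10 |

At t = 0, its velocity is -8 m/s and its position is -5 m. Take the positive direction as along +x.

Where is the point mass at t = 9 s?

On each constant-a segment, Δv = aΔt and Δx = v₀Δt + ½aΔt²; chain segment to segment.
0–4 s: v starts -8 m/s; Δx = -8·4 + ½·8·4² = 32 m; v ends 24 m/s.
4–7 s: v starts 24 m/s; Δx = 24·3 + ½·7·3² = 103.5 m; v ends 45 m/s.
7–9 s: v starts 45 m/s; Δx = 45·2 + ½·-10·2² = 70 m; v ends 25 m/s.
x(9) = -5 + Σ Δx = 200.5 m.

200.5 m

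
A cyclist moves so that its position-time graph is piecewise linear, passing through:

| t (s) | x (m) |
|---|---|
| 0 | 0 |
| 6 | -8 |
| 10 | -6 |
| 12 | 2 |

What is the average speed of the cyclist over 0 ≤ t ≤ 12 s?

Average speed = (total path length)/(elapsed time); on a piecewise-linear x-t graph the path length is Σ|Δx|.
0–6 s: |Δx| = |-8 − 0| = 8 m
6–10 s: |Δx| = |-6 − -8| = 2 m
10–12 s: |Δx| = |2 − -6| = 8 m
Total path = 18 m; average speed = 18/12 = 1.5 m/s.

1.5 m/s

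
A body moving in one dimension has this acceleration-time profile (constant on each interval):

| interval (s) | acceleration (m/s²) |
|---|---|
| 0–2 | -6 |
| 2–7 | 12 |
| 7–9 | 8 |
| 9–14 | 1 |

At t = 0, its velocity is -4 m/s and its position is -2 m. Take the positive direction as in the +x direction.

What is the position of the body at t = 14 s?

On each constant-a segment, Δv = aΔt and Δx = v₀Δt + ½aΔt²; chain segment to segment.
0–2 s: v starts -4 m/s; Δx = -4·2 + ½·-6·2² = -20 m; v ends -16 m/s.
2–7 s: v starts -16 m/s; Δx = -16·5 + ½·12·5² = 70 m; v ends 44 m/s.
7–9 s: v starts 44 m/s; Δx = 44·2 + ½·8·2² = 104 m; v ends 60 m/s.
9–14 s: v starts 60 m/s; Δx = 60·5 + ½·1·5² = 312.5 m; v ends 65 m/s.
x(14) = -2 + Σ Δx = 464.5 m.

464.5 m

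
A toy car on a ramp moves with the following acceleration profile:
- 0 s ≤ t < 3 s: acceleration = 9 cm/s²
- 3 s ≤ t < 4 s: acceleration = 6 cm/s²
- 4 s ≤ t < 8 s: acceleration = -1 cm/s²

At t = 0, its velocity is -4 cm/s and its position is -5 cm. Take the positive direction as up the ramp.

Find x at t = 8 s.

On each constant-a segment, Δv = aΔt and Δx = v₀Δt + ½aΔt²; chain segment to segment.
0–3 s: v starts -4 cm/s; Δx = -4·3 + ½·9·3² = 28.5 cm; v ends 23 cm/s.
3–4 s: v starts 23 cm/s; Δx = 23·1 + ½·6·1² = 26 cm; v ends 29 cm/s.
4–8 s: v starts 29 cm/s; Δx = 29·4 + ½·-1·4² = 108 cm; v ends 25 cm/s.
x(8) = -5 + Σ Δx = 157.5 cm.

157.5 cm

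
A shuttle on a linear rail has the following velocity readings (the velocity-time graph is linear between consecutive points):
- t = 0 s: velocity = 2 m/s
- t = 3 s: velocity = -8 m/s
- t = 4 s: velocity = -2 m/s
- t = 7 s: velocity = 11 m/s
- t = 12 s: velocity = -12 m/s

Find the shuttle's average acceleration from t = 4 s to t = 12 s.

-1.25 m/s²

Average acceleration = Δv/Δt = (-12 − -2)/(12 − 4) = -1.25 m/s².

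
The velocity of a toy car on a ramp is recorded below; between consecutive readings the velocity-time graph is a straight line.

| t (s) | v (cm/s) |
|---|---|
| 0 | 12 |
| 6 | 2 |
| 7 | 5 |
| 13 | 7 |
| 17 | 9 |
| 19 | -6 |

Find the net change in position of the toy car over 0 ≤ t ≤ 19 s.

Displacement is the signed area under the v-t curve.
0–6 s: ½(12 + 2)(6) = 42 cm
6–7 s: ½(2 + 5)(1) = 3.5 cm
7–13 s: ½(5 + 7)(6) = 36 cm
13–17 s: ½(7 + 9)(4) = 32 cm
17–19 s: ½(9 + -6)(2) = 3 cm
Net displacement = 116.5 cm

116.5 cm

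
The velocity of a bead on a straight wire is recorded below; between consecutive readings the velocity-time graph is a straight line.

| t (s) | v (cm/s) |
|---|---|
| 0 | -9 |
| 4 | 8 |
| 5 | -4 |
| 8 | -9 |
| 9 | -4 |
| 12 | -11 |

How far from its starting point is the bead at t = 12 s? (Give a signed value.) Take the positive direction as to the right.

-48.5 cm

Net displacement equals the area under the velocity-time graph (areas below the axis count negative).
0–4 s: ½(-9 + 8)(4) = -2 cm
4–5 s: ½(8 + -4)(1) = 2 cm
5–8 s: ½(-4 + -9)(3) = -19.5 cm
8–9 s: ½(-9 + -4)(1) = -6.5 cm
9–12 s: ½(-4 + -11)(3) = -22.5 cm
Net displacement = -48.5 cm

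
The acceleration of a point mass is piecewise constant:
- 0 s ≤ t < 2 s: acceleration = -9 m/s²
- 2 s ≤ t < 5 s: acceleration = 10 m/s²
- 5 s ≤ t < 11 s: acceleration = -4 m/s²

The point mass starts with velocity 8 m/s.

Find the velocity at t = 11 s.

Δv equals the area under the a-t graph; then v = v₀ + Δv.
0–2 s: -9 × 2 = -18 m/s
2–5 s: 10 × 3 = 30 m/s
5–11 s: -4 × 6 = -24 m/s
Δv = -12 m/s, so v(11) = 8 + (-12) = -4 m/s.

-4 m/s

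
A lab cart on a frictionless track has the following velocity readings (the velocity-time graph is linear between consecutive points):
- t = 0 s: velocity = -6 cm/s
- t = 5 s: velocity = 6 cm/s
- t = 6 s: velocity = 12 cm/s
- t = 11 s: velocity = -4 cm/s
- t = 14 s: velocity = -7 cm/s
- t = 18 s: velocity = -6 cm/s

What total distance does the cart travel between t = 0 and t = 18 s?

Total distance travelled is ∫|v| dt — sum the magnitudes of each area piece.
0–5 s: v = 0 at t = 2.5 s; triangle areas 7.5 + 7.5 = 15 cm
5–6 s: |½(6 + 12)(1)| = 9 cm
6–11 s: v = 0 at t = 9.75 s; triangle areas 22.5 + 2.5 = 25 cm
11–14 s: |½(-4 + -7)(3)| = 16.5 cm
14–18 s: |½(-7 + -6)(4)| = 26 cm
Total distance = 91.5 cm

91.5 cm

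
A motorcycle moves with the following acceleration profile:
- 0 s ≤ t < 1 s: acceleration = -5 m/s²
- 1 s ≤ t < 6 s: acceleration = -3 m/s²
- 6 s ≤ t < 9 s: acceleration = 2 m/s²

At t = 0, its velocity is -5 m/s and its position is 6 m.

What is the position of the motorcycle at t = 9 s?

On each constant-a segment, Δv = aΔt and Δx = v₀Δt + ½aΔt²; chain segment to segment.
0–1 s: v starts -5 m/s; Δx = -5·1 + ½·-5·1² = -7.5 m; v ends -10 m/s.
1–6 s: v starts -10 m/s; Δx = -10·5 + ½·-3·5² = -87.5 m; v ends -25 m/s.
6–9 s: v starts -25 m/s; Δx = -25·3 + ½·2·3² = -66 m; v ends -19 m/s.
x(9) = 6 + Σ Δx = -155 m.

-155 m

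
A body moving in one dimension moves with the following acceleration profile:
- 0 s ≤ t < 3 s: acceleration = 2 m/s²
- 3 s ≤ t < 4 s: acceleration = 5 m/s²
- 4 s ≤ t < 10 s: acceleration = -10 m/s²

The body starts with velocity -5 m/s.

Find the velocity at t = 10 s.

Δv equals the area under the a-t graph; then v = v₀ + Δv.
0–3 s: 2 × 3 = 6 m/s
3–4 s: 5 × 1 = 5 m/s
4–10 s: -10 × 6 = -60 m/s
Δv = -49 m/s, so v(10) = -5 + (-49) = -54 m/s.

-54 m/s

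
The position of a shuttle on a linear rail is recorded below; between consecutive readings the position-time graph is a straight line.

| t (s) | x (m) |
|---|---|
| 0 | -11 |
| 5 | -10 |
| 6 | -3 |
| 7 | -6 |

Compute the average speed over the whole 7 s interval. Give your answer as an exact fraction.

11/7 m/s

Average speed = (total path length)/(elapsed time); on a piecewise-linear x-t graph the path length is Σ|Δx|.
0–5 s: |Δx| = |-10 − -11| = 1 m
5–6 s: |Δx| = |-3 − -10| = 7 m
6–7 s: |Δx| = |-6 − -3| = 3 m
Total path = 11 m; average speed = 11/7 = 11/7 m/s.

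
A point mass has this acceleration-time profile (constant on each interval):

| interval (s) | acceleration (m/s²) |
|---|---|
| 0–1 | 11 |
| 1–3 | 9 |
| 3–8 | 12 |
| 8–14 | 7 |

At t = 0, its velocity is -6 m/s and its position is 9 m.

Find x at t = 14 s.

On each constant-a segment, Δv = aΔt and Δx = v₀Δt + ½aΔt²; chain segment to segment.
0–1 s: v starts -6 m/s; Δx = -6·1 + ½·11·1² = -0.5 m; v ends 5 m/s.
1–3 s: v starts 5 m/s; Δx = 5·2 + ½·9·2² = 28 m; v ends 23 m/s.
3–8 s: v starts 23 m/s; Δx = 23·5 + ½·12·5² = 265 m; v ends 83 m/s.
8–14 s: v starts 83 m/s; Δx = 83·6 + ½·7·6² = 624 m; v ends 125 m/s.
x(14) = 9 + Σ Δx = 925.5 m.

925.5 m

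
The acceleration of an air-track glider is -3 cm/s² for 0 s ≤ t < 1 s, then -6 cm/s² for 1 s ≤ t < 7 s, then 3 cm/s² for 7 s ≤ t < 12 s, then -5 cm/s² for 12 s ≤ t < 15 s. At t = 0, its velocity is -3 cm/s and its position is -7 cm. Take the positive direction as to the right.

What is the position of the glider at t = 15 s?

-431.5 cm

On each constant-a segment, Δv = aΔt and Δx = v₀Δt + ½aΔt²; chain segment to segment.
0–1 s: v starts -3 cm/s; Δx = -3·1 + ½·-3·1² = -4.5 cm; v ends -6 cm/s.
1–7 s: v starts -6 cm/s; Δx = -6·6 + ½·-6·6² = -144 cm; v ends -42 cm/s.
7–12 s: v starts -42 cm/s; Δx = -42·5 + ½·3·5² = -172.5 cm; v ends -27 cm/s.
12–15 s: v starts -27 cm/s; Δx = -27·3 + ½·-5·3² = -103.5 cm; v ends -42 cm/s.
x(15) = -7 + Σ Δx = -431.5 cm.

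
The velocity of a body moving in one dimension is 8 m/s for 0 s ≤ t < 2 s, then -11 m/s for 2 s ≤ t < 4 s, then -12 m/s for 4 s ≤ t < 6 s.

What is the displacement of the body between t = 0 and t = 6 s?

-30 m

Displacement is the signed area under the v-t curve.
0–2 s: 8 × 2 = 16 m
2–4 s: -11 × 2 = -22 m
4–6 s: -12 × 2 = -24 m
Net displacement = -30 m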